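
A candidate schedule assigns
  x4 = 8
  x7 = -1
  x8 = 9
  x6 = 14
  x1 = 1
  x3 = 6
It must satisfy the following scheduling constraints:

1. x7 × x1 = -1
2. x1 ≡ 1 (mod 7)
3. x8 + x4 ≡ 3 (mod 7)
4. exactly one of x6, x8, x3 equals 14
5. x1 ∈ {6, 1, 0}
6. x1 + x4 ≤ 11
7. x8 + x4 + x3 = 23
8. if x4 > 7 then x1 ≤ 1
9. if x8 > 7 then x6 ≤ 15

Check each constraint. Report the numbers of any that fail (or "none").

Yes — all constraints hold.

1. x7 × x1 = -1 × 1 = -1  ✔
2. 1 mod 7 = 1  ✔
3. x8 + x4 = 17; 17 mod 7 = 3  ✔
4. x6=14, x8=9, x3=6; 1 of them equals 14  ✔
5. x1 = 1 is in {6, 1, 0}  ✔
6. x1 + x4 = 1 + 8 = 9; 9 ≤ 11  ✔
7. x8 + x4 + x3 = 9 + 8 + 6 = 23  ✔
8. x4 = 8 > 7, so we need x1 ≤ 1; x1 = 1 ≤ 1  ✔
9. x8 = 9 > 7, so we need x6 ≤ 15; x6 = 14 ≤ 15  ✔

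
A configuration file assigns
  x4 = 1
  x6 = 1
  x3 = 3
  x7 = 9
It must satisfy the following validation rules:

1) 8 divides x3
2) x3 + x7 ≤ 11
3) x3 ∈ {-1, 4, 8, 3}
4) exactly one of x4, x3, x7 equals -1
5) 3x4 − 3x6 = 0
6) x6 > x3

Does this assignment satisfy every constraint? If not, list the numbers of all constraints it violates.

No — constraints 1, 2, 4, and 6 are not satisfied.

1) 3 = 8×0 + 3, so 8 does not divide 3  fails
2) x3 + x7 = 3 + 9 = 12; 12 > 11, bound 11 not met  fails
3) x3 = 3 is in {-1, 4, 8, 3}  holds
4) x4=1, x3=3, x7=9; 0 of them equal -1, not exactly one  fails
5) 3x4 − 3x6 = 3(1) − 3(1) = 0  holds
6) x6 = 1, x3 = 3; 1 ≤ 3 (want >)  fails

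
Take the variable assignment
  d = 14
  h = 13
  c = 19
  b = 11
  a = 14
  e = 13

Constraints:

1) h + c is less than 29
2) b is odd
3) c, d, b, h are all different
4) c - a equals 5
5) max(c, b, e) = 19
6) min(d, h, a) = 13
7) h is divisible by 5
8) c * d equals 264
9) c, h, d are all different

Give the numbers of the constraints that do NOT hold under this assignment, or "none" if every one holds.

1) h + c = 13 + 19 = 32; 32 ≥ 29, bound 29 not met — violated.
2) b = 11 is odd — satisfied.
3) values 19, 14, 11, 13 are pairwise distinct — satisfied.
4) c - a = 19 - 14 = 5 — satisfied.
5) max(19, 11, 13) = 19 — satisfied.
6) min(14, 13, 14) = 13 — satisfied.
7) 13 = 5*2 + 3, so 5 does not divide 13 — violated.
8) c * d = 19 * 14 = 266, not 264 — violated.
9) values 19, 13, 14 are pairwise distinct — satisfied.

The assignment fails constraints 1, 7, 8.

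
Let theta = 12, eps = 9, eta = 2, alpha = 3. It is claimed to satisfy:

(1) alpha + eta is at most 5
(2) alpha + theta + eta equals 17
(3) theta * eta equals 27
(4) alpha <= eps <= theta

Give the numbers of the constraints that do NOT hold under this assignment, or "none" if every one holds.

(1) alpha + eta = 3 + 2 = 5; 5 ≤ 5 — holds.
(2) alpha + theta + eta = 3 + 12 + 2 = 17 — holds.
(3) theta * eta = 12 * 2 = 24, not 27 — fails.
(4) values 3 <= 9 <= 12 — holds.

Violated: 3.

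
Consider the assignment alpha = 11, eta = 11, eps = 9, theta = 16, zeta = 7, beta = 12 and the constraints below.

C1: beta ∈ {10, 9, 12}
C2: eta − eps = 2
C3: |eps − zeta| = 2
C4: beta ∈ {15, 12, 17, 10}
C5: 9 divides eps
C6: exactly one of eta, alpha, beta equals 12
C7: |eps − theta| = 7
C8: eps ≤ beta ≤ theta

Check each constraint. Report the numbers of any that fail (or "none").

The assignment satisfies every constraint.

C1: beta = 12 is in {10, 9, 12} — holds.
C2: eta − eps = 11 − 9 = 2 — holds.
C3: |9 − 7| = 2 — holds.
C4: beta = 12 is in {15, 12, 17, 10} — holds.
C5: 9 / 9 = 1, so 9 divides 9 — holds.
C6: eta=11, alpha=11, beta=12; 1 of them equals 12 — holds.
C7: |9 − 16| = 7 — holds.
C8: values 9 ≤ 12 ≤ 16 — holds.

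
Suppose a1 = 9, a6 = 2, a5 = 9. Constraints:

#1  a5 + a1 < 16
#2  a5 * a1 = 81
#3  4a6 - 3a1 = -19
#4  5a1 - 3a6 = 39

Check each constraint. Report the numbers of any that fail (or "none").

Constraint 1 does not hold.

#1 a5 + a1 = 9 + 9 = 18; 18 ≥ 16, bound 16 not met  false
#2 a5 * a1 = 9 * 9 = 81  true
#3 4a6 - 3a1 = 4(2) - 3(9) = -19  true
#4 5a1 - 3a6 = 5(9) - 3(2) = 39  true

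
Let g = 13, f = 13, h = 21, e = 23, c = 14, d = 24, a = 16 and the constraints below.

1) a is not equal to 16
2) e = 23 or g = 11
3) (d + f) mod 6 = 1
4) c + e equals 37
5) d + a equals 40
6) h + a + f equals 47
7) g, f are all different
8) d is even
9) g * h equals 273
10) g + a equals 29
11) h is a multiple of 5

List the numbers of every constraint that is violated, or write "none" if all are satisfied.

1) a = 16, but 16 is required to differ  FAIL
2) e = 23 = 23 (first disjunct)  OK
3) d + f = 37; 37 mod 6 = 1  OK
4) c + e = 14 + 23 = 37  OK
5) d + a = 24 + 16 = 40  OK
6) h + a + f = 21 + 16 + 13 = 50, not 47  FAIL
7) g = f = 13, not all different  FAIL
8) d = 24 is even  OK
9) g * h = 13 * 21 = 273  OK
10) g + a = 13 + 16 = 29  OK
11) 21 = 5*4 + 1, so 5 does not divide 21  FAIL

The assignment fails constraints 1, 6, 7, and 11.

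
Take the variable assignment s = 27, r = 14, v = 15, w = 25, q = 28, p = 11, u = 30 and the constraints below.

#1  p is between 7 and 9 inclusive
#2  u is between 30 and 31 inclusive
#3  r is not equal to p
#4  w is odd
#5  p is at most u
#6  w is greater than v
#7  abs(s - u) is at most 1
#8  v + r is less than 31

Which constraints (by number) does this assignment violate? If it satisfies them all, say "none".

#1 p = 11 is outside [7, 9]  FAIL
#2 u = 30 lies in [30, 31]  OK
#3 r = 14, p = 11; distinct  OK
#4 w = 25 is odd  OK
#5 p = 11, u = 30; 11 ≤ 30  OK
#6 w = 25, v = 15; 25 > 15  OK
#7 abs(27 - 30) = 3; 3 > 1, exceeds bound 1  FAIL
#8 v + r = 15 + 14 = 29; 29 < 31  OK

Violated: 1, 7.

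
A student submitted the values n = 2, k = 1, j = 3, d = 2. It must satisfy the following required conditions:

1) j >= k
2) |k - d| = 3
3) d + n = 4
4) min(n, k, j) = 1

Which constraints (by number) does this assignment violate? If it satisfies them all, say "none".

1) j = 3, k = 1; 3 ≥ 1 — satisfied.
2) |1 - 2| = 1, not 3 — violated.
3) d + n = 2 + 2 = 4 — satisfied.
4) min(2, 1, 3) = 1 — satisfied.

Violated: 2.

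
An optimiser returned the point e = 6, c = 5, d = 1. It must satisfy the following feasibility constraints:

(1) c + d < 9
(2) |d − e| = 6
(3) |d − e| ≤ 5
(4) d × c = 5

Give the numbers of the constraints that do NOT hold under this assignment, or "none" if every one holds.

Constraint 2 is violated.

(1) c + d = 5 + 1 = 6; 6 < 9 — satisfied.
(2) |1 − 6| = 5, not 6 — violated.
(3) |1 − 6| = 5; 5 ≤ 5 — satisfied.
(4) d × c = 1 × 5 = 5 — satisfied.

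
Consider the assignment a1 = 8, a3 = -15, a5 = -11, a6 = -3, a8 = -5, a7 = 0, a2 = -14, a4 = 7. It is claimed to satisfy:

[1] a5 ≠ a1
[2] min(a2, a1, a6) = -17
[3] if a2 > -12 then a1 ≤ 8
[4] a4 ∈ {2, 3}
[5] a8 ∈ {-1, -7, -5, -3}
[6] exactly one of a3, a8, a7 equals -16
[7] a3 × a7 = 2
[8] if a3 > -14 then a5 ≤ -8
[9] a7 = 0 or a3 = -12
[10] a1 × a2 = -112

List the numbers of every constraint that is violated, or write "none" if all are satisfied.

[1] a5 = -11, a1 = 8; distinct  ✓
[2] min(-14, 8, -3) = -14, not -17  ✗
[3] a2 = -14, not > -12; antecedent false, conditional vacuously true  ✓
[4] a4 = 7 is not in {2, 3}  ✗
[5] a8 = -5 is in {-1, -7, -5, -3}  ✓
[6] a3=-15, a8=-5, a7=0; 0 of them equal -16, not exactly one  ✗
[7] a3 × a7 = -15 × 0 = 0, not 2  ✗
[8] a3 = -15, not > -14; antecedent false, conditional vacuously true  ✓
[9] a7 = 0 = 0 (first disjunct)  ✓
[10] a1 × a2 = 8 × (-14) = -112  ✓

Constraints 2, 4, 6, 7 do not hold.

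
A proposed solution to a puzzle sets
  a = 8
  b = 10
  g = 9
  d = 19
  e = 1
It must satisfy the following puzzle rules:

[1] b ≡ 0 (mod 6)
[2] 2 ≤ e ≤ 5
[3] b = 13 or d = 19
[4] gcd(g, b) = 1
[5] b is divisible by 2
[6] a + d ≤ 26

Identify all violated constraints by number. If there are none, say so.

[1] 10 mod 6 = 4, not 0  ✗
[2] e = 1 is outside [2, 5]  ✗
[3] b = 10 ≠ 13, but d = 19 = 19 (second disjunct)  ✓
[4] gcd(9, 10) = 1  ✓
[5] 10 / 2 = 5, so 2 divides 10  ✓
[6] a + d = 8 + 19 = 27; 27 > 26, bound 26 not met  ✗

No — constraints 1, 2, 6 are not satisfied.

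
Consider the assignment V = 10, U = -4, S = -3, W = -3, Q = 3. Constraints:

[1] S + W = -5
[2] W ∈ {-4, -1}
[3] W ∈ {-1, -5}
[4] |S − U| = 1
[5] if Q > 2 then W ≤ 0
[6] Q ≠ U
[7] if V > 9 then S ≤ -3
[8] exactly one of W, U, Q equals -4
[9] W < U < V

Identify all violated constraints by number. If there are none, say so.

No — constraints 1, 2, 3, 9 are not satisfied.

[1] S + W = -3 + (-3) = -6, not -5 — violated.
[2] W = -3 is not in {-4, -1} — violated.
[3] W = -3 is not in {-1, -5} — violated.
[4] |-3 − (-4)| = 1 — satisfied.
[5] Q = 3 > 2, so we need W ≤ 0; W = -3 ≤ 0 — satisfied.
[6] Q = 3, U = -4; distinct — satisfied.
[7] V = 10 > 9, so we need S ≤ -3; S = -3 ≤ -3 — satisfied.
[8] W=-3, U=-4, Q=3; 1 of them equals -4 — satisfied.
[9] values -3, -4, 10; W = -3 is not < U = -4 — violated.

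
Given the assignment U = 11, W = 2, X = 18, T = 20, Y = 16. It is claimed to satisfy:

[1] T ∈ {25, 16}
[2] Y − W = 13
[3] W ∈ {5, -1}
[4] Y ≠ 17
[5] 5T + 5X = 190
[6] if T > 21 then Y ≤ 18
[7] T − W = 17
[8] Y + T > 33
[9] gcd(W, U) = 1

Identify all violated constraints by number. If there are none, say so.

Constraints 1, 2, 3, and 7 are violated.

[1] T = 20 is not in {25, 16} — violated.
[2] Y − W = 16 − 2 = 14, not 13 — violated.
[3] W = 2 is not in {5, -1} — violated.
[4] Y = 16, and 16 ≠ 17 — OK.
[5] 5T + 5X = 5(20) + 5(18) = 190 — OK.
[6] T = 20, not > 21; antecedent false, conditional vacuously true — OK.
[7] T − W = 20 − 2 = 18, not 17 — violated.
[8] Y + T = 16 + 20 = 36; 36 > 33 — OK.
[9] gcd(2, 11) = 1 — OK.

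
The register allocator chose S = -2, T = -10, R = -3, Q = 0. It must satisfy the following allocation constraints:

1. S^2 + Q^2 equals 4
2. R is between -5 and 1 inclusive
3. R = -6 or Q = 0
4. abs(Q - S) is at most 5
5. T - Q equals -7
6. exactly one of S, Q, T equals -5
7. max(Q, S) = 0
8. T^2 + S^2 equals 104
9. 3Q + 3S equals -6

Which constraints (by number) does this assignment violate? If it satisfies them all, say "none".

Constraints 5 and 6 are violated.

1. S^2 + Q^2 = (-2)^2 + 0^2 = 4 + 0 = 4  true
2. R = -3 lies in [-5, 1]  true
3. R = -3 ≠ -6, but Q = 0 = 0 (second disjunct)  true
4. abs(0 - (-2)) = 2; 2 ≤ 5  true
5. T - Q = -10 - 0 = -10, not -7  false
6. S=-2, Q=0, T=-10; 0 of them equal -5, not exactly one  false
7. max(0, -2) = 0  true
8. T^2 + S^2 = (-10)^2 + (-2)^2 = 100 + 4 = 104  true
9. 3Q + 3S = 3(0) + 3(-2) = -6  true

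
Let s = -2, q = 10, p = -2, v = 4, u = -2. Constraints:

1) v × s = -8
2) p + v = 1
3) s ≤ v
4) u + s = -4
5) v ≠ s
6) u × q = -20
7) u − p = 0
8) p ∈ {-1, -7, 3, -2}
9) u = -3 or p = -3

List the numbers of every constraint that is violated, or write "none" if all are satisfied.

1) v × s = 4 × (-2) = -8  holds
2) p + v = -2 + 4 = 2, not 1  fails
3) s = -2, v = 4; -2 ≤ 4  holds
4) u + s = -2 + (-2) = -4  holds
5) v = 4, s = -2; distinct  holds
6) u × q = -2 × 10 = -20  holds
7) u − p = -2 − (-2) = 0  holds
8) p = -2 is in {-1, -7, 3, -2}  holds
9) u = -2 ≠ -3 and p = -2 ≠ -3; both disjuncts false  fails

No — constraints 2 and 9 are not satisfied.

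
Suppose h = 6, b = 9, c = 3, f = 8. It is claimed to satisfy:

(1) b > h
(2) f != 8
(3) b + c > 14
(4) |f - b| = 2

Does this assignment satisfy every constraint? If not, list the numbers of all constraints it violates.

Constraints 2, 3, 4 do not hold.

(1) b = 9, h = 6; 9 > 6  true
(2) f = 8, but 8 is required to differ  false
(3) b + c = 9 + 3 = 12; 12 ≤ 14, bound 14 not met  false
(4) |8 - 9| = 1, not 2  false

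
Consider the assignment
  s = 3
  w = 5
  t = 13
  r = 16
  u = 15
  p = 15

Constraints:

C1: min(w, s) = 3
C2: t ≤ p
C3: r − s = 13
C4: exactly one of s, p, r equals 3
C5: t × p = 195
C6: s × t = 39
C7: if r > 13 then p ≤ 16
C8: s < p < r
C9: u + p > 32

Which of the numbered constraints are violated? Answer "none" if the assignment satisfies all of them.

Constraint 9 is violated.

C1: min(5, 3) = 3 — holds.
C2: t = 13, p = 15; 13 ≤ 15 — holds.
C3: r − s = 16 − 3 = 13 — holds.
C4: s=3, p=15, r=16; 1 of them equals 3 — holds.
C5: t × p = 13 × 15 = 195 — holds.
C6: s × t = 3 × 13 = 39 — holds.
C7: r = 16 > 13, so we need p ≤ 16; p = 15 ≤ 16 — holds.
C8: values 3 < 15 < 16 — holds.
C9: u + p = 15 + 15 = 30; 30 ≤ 32, bound 32 not met — fails.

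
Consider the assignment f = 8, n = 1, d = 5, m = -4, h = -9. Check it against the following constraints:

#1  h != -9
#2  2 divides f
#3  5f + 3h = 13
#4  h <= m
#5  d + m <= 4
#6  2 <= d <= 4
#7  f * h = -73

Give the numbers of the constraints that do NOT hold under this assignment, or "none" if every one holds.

#1 h = -9, but -9 is required to differ  false
#2 8 / 2 = 4, so 2 divides 8  true
#3 5f + 3h = 5(8) + 3(-9) = 13  true
#4 h = -9, m = -4; -9 ≤ -4  true
#5 d + m = 5 + (-4) = 1; 1 ≤ 4  true
#6 d = 5 is outside [2, 4]  false
#7 f * h = 8 * (-9) = -72, not -73  false

The assignment fails constraints 1, 6, and 7.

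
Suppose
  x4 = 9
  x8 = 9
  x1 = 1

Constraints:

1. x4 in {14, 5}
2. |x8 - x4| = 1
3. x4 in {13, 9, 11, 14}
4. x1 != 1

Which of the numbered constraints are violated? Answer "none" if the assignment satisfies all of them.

1. x4 = 9 is not in {14, 5} — does not hold.
2. |9 - 9| = 0, not 1 — does not hold.
3. x4 = 9 is in {13, 9, 11, 14} — holds.
4. x1 = 1, but 1 is required to differ — does not hold.

Constraints 1, 2, and 4 are violated.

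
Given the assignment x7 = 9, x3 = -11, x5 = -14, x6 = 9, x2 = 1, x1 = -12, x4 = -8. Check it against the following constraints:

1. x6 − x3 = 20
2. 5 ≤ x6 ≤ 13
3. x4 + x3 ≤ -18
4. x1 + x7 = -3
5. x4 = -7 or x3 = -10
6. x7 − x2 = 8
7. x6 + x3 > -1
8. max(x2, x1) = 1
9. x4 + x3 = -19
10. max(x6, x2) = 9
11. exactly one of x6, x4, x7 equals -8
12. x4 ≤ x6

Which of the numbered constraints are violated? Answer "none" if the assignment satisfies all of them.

Constraints 5 and 7 do not hold.

1. x6 − x3 = 9 − (-11) = 20  ✔
2. x6 = 9 lies in [5, 13]  ✔
3. x4 + x3 = -8 + (-11) = -19; -19 ≤ -18  ✔
4. x1 + x7 = -12 + 9 = -3  ✔
5. x4 = -8 ≠ -7 and x3 = -11 ≠ -10; both disjuncts false  ✘
6. x7 − x2 = 9 − 1 = 8  ✔
7. x6 + x3 = 9 + (-11) = -2; -2 ≤ -1, bound -1 not met  ✘
8. max(1, -12) = 1  ✔
9. x4 + x3 = -8 + (-11) = -19  ✔
10. max(9, 1) = 9  ✔
11. x6=9, x4=-8, x7=9; 1 of them equals -8  ✔
12. x4 = -8, x6 = 9; -8 ≤ 9  ✔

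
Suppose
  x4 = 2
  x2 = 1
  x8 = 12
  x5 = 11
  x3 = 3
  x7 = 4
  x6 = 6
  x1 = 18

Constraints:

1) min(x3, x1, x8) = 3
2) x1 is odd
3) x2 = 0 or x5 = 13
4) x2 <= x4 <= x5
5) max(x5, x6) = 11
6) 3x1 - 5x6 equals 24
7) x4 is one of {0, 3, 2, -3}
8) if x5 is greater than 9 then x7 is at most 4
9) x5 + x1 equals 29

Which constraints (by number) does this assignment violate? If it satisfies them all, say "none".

1) min(3, 18, 12) = 3 — holds.
2) x1 = 18 is even — fails.
3) x2 = 1 ≠ 0 and x5 = 11 ≠ 13; both disjuncts false — fails.
4) values 1 <= 2 <= 11 — holds.
5) max(11, 6) = 11 — holds.
6) 3x1 - 5x6 = 3(18) - 5(6) = 24 — holds.
7) x4 = 2 is in {0, 3, 2, -3} — holds.
8) x5 = 11 > 9, so we need x7 ≤ 4; x7 = 4 ≤ 4 — holds.
9) x5 + x1 = 11 + 18 = 29 — holds.

No — constraints 2, 3 are not satisfied.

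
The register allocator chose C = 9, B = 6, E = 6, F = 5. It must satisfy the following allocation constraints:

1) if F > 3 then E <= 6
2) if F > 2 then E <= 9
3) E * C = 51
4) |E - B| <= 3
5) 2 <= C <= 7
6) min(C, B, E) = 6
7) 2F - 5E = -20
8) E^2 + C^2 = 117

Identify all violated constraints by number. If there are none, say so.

No — constraints 3 and 5 are not satisfied.

1) F = 5 > 3, so we need E ≤ 6; E = 6 ≤ 6  ✔
2) F = 5 > 2, so we need E ≤ 9; E = 6 ≤ 9  ✔
3) E * C = 6 * 9 = 54, not 51  ✘
4) |6 - 6| = 0; 0 ≤ 3  ✔
5) C = 9 is outside [2, 7]  ✘
6) min(9, 6, 6) = 6  ✔
7) 2F - 5E = 2(5) - 5(6) = -20  ✔
8) E^2 + C^2 = 6^2 + 9^2 = 36 + 81 = 117  ✔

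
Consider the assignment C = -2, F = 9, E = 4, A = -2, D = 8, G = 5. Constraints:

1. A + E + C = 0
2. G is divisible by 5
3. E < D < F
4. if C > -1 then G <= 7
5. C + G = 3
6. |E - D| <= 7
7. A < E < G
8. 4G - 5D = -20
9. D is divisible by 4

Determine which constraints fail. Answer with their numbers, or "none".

1. A + E + C = -2 + 4 + (-2) = 0 — OK.
2. 5 / 5 = 1, so 5 divides 5 — OK.
3. values 4 < 8 < 9 — OK.
4. C = -2, not > -1; antecedent false, conditional vacuously true — OK.
5. C + G = -2 + 5 = 3 — OK.
6. |4 - 8| = 4; 4 ≤ 7 — OK.
7. values -2 < 4 < 5 — OK.
8. 4G - 5D = 4(5) - 5(8) = -20 — OK.
9. 8 / 4 = 2, so 4 divides 8 — OK.

Yes — all constraints hold.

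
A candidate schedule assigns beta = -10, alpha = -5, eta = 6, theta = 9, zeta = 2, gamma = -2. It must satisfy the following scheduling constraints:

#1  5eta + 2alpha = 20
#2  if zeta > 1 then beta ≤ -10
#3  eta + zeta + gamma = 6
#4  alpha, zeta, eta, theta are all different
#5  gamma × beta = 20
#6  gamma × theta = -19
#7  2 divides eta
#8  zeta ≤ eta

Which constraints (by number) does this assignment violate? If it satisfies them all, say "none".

#1 5eta + 2alpha = 5(6) + 2(-5) = 20 — holds.
#2 zeta = 2 > 1, so we need beta ≤ -10; beta = -10 ≤ -10 — holds.
#3 eta + zeta + gamma = 6 + 2 + (-2) = 6 — holds.
#4 values -5, 2, 6, 9 are pairwise distinct — holds.
#5 gamma × beta = -2 × (-10) = 20 — holds.
#6 gamma × theta = -2 × 9 = -18, not -19 — does not hold.
#7 6 / 2 = 3, so 2 divides 6 — holds.
#8 zeta = 2, eta = 6; 2 ≤ 6 — holds.

No — constraint 6 is not satisfied.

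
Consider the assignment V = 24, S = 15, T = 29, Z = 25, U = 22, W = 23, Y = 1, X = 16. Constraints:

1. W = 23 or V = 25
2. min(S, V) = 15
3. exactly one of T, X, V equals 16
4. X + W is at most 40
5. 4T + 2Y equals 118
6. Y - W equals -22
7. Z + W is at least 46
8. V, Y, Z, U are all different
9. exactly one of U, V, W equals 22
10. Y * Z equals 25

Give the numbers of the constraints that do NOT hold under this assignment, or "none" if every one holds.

1. W = 23 = 23 (first disjunct) — OK.
2. min(15, 24) = 15 — OK.
3. T=29, X=16, V=24; 1 of them equals 16 — OK.
4. X + W = 16 + 23 = 39; 39 ≤ 40 — OK.
5. 4T + 2Y = 4(29) + 2(1) = 118 — OK.
6. Y - W = 1 - 23 = -22 — OK.
7. Z + W = 25 + 23 = 48; 48 ≥ 46 — OK.
8. values 24, 1, 25, 22 are pairwise distinct — OK.
9. U=22, V=24, W=23; 1 of them equals 22 — OK.
10. Y * Z = 1 * 25 = 25 — OK.

All constraints are satisfied.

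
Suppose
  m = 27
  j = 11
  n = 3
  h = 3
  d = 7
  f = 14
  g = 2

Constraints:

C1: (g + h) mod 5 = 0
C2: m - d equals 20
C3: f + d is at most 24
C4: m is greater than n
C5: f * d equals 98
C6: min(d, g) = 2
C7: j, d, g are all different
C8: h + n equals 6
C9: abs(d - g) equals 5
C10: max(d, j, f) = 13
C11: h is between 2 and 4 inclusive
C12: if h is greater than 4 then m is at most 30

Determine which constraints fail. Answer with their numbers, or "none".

C1: g + h = 5; 5 mod 5 = 0  yes
C2: m - d = 27 - 7 = 20  yes
C3: f + d = 14 + 7 = 21; 21 ≤ 24  yes
C4: m = 27, n = 3; 27 > 3  yes
C5: f * d = 14 * 7 = 98  yes
C6: min(7, 2) = 2  yes
C7: values 11, 7, 2 are pairwise distinct  yes
C8: h + n = 3 + 3 = 6  yes
C9: abs(7 - 2) = 5  yes
C10: max(7, 11, 14) = 14, not 13  no
C11: h = 3 lies in [2, 4]  yes
C12: h = 3, not > 4; antecedent false, conditional vacuously true  yes

Violated: 10.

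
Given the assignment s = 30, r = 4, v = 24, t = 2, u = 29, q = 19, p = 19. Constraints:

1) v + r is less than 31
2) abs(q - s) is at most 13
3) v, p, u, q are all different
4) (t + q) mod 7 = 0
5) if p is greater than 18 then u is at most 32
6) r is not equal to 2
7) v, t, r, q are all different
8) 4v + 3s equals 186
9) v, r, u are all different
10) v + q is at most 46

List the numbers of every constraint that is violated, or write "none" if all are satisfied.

1) v + r = 24 + 4 = 28; 28 < 31 — OK.
2) abs(19 - 30) = 11; 11 ≤ 13 — OK.
3) p = q = 19, not all different — violated.
4) t + q = 21; 21 mod 7 = 0 — OK.
5) p = 19 > 18, so we need u ≤ 32; u = 29 ≤ 32 — OK.
6) r = 4, and 4 ≠ 2 — OK.
7) values 24, 2, 4, 19 are pairwise distinct — OK.
8) 4v + 3s = 4(24) + 3(30) = 186 — OK.
9) values 24, 4, 29 are pairwise distinct — OK.
10) v + q = 24 + 19 = 43; 43 ≤ 46 — OK.

No — constraint 3 is not satisfied.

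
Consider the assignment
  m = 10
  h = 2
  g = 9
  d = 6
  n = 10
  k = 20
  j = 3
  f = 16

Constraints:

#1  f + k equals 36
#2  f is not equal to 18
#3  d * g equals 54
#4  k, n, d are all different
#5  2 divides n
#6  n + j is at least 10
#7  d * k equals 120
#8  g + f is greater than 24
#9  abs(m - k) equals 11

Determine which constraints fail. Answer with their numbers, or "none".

#1 f + k = 16 + 20 = 36  holds
#2 f = 16, and 16 ≠ 18  holds
#3 d * g = 6 * 9 = 54  holds
#4 values 20, 10, 6 are pairwise distinct  holds
#5 10 / 2 = 5, so 2 divides 10  holds
#6 n + j = 10 + 3 = 13; 13 ≥ 10  holds
#7 d * k = 6 * 20 = 120  holds
#8 g + f = 9 + 16 = 25; 25 > 24  holds
#9 abs(10 - 20) = 10, not 11  fails

Constraint 9 is violated.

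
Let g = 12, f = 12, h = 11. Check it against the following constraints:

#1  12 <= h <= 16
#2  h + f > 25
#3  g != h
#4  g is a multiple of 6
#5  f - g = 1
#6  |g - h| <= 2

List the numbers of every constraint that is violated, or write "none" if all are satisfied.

The assignment fails constraints 1, 2, and 5.

#1 h = 11 is outside [12, 16] — violated.
#2 h + f = 11 + 12 = 23; 23 ≤ 25, bound 25 not met — violated.
#3 g = 12, h = 11; distinct — OK.
#4 12 / 6 = 2, so 6 divides 12 — OK.
#5 f - g = 12 - 12 = 0, not 1 — violated.
#6 |12 - 11| = 1; 1 ≤ 2 — OK.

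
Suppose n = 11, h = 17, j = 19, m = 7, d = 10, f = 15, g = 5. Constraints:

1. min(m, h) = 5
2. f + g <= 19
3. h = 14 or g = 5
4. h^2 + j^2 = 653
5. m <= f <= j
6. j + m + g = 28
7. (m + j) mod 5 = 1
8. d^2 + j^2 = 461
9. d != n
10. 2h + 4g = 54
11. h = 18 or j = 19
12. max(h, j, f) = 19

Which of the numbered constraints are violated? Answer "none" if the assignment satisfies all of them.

1. min(7, 17) = 7, not 5  fails
2. f + g = 15 + 5 = 20; 20 > 19, bound 19 not met  fails
3. h = 17 ≠ 14, but g = 5 = 5 (second disjunct)  holds
4. h^2 + j^2 = 17^2 + 19^2 = 289 + 361 = 650, not 653  fails
5. values 7 <= 15 <= 19  holds
6. j + m + g = 19 + 7 + 5 = 31, not 28  fails
7. m + j = 26; 26 mod 5 = 1  holds
8. d^2 + j^2 = 10^2 + 19^2 = 100 + 361 = 461  holds
9. d = 10, n = 11; distinct  holds
10. 2h + 4g = 2(17) + 4(5) = 54  holds
11. h = 17 ≠ 18, but j = 19 = 19 (second disjunct)  holds
12. max(17, 19, 15) = 19  holds

The assignment fails constraints 1, 2, 4, 6.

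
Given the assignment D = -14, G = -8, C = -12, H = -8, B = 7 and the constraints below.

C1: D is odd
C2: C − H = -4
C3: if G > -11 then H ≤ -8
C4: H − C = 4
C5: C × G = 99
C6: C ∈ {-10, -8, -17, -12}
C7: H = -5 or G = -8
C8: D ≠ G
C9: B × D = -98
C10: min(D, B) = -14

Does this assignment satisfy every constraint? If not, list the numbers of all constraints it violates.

C1: D = -14 is even  false
C2: C − H = -12 − (-8) = -4  true
C3: G = -8 > -11, so we need H ≤ -8; H = -8 ≤ -8  true
C4: H − C = -8 − (-12) = 4  true
C5: C × G = -12 × (-8) = 96, not 99  false
C6: C = -12 is in {-10, -8, -17, -12}  true
C7: H = -8 ≠ -5, but G = -8 = -8 (second disjunct)  true
C8: D = -14, G = -8; distinct  true
C9: B × D = 7 × (-14) = -98  true
C10: min(-14, 7) = -14  true

Constraints 1 and 5 do not hold.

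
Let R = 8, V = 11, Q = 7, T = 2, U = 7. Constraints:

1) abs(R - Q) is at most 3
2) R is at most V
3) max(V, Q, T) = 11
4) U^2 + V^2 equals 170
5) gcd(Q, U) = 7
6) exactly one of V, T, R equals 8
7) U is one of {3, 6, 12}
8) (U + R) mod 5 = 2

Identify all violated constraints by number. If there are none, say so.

No — constraints 7, 8 are not satisfied.

1) abs(8 - 7) = 1; 1 ≤ 3 — OK.
2) R = 8, V = 11; 8 ≤ 11 — OK.
3) max(11, 7, 2) = 11 — OK.
4) U^2 + V^2 = 7^2 + 11^2 = 49 + 121 = 170 — OK.
5) gcd(7, 7) = 7 — OK.
6) V=11, T=2, R=8; 1 of them equals 8 — OK.
7) U = 7 is not in {3, 6, 12} — violated.
8) U + R = 15; 15 mod 5 = 0, not 2 — violated.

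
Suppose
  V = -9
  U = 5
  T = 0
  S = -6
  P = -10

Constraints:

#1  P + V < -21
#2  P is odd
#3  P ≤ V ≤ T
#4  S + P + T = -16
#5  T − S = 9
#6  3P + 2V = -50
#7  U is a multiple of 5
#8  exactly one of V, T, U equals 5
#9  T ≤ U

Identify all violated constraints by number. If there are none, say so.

Constraints 1, 2, 5, and 6 do not hold.

#1 P + V = -10 + (-9) = -19; -19 ≥ -21, bound -21 not met  no
#2 P = -10 is even  no
#3 values -10 ≤ -9 ≤ 0  yes
#4 S + P + T = -6 + (-10) + 0 = -16  yes
#5 T − S = 0 − (-6) = 6, not 9  no
#6 3P + 2V = 3(-10) + 2(-9) = -48, not -50  no
#7 5 / 5 = 1, so 5 divides 5  yes
#8 V=-9, T=0, U=5; 1 of them equals 5  yes
#9 T = 0, U = 5; 0 ≤ 5  yes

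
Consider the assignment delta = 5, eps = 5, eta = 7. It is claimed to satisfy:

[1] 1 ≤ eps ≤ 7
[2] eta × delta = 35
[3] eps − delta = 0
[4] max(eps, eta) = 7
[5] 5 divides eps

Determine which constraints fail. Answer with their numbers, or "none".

[1] eps = 5 lies in [1, 7] — OK.
[2] eta × delta = 7 × 5 = 35 — OK.
[3] eps − delta = 5 − 5 = 0 — OK.
[4] max(5, 7) = 7 — OK.
[5] 5 / 5 = 1, so 5 divides 5 — OK.

None — every constraint holds.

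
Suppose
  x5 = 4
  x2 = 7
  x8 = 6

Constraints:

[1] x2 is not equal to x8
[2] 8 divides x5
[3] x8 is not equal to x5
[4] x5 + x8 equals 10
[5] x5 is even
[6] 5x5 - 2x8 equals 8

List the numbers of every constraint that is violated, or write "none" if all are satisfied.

The assignment fails constraint 2.

[1] x2 = 7, x8 = 6; distinct  holds
[2] 4 = 8*0 + 4, so 8 does not divide 4  fails
[3] x8 = 6, x5 = 4; distinct  holds
[4] x5 + x8 = 4 + 6 = 10  holds
[5] x5 = 4 is even  holds
[6] 5x5 - 2x8 = 5(4) - 2(6) = 8  holds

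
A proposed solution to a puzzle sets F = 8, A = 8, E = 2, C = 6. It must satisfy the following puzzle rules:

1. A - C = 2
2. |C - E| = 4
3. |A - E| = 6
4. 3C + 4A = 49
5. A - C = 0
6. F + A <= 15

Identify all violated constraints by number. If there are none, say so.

1. A - C = 8 - 6 = 2 — satisfied.
2. |6 - 2| = 4 — satisfied.
3. |8 - 2| = 6 — satisfied.
4. 3C + 4A = 3(6) + 4(8) = 50, not 49 — violated.
5. A - C = 8 - 6 = 2, not 0 — violated.
6. F + A = 8 + 8 = 16; 16 > 15, bound 15 not met — violated.

Violated: 4, 5, and 6.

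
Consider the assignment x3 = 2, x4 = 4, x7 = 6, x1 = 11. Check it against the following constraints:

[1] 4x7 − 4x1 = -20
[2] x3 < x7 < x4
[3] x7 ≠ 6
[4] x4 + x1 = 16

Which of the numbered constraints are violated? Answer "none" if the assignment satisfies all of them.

[1] 4x7 − 4x1 = 4(6) − 4(11) = -20  true
[2] values 2, 6, 4; x7 = 6 is not < x4 = 4  false
[3] x7 = 6, but 6 is required to differ  false
[4] x4 + x1 = 4 + 11 = 15, not 16  false

Constraints 2, 3, and 4 are violated.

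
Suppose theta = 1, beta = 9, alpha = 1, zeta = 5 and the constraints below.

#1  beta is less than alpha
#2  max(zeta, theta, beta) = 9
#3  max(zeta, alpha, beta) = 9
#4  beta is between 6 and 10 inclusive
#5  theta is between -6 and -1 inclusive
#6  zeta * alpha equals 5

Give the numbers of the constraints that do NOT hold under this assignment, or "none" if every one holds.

Constraints 1, 5 do not hold.

#1 beta = 9, alpha = 1; 9 ≥ 1 (want <) — does not hold.
#2 max(5, 1, 9) = 9 — holds.
#3 max(5, 1, 9) = 9 — holds.
#4 beta = 9 lies in [6, 10] — holds.
#5 theta = 1 is outside [-6, -1] — does not hold.
#6 zeta * alpha = 5 * 1 = 5 — holds.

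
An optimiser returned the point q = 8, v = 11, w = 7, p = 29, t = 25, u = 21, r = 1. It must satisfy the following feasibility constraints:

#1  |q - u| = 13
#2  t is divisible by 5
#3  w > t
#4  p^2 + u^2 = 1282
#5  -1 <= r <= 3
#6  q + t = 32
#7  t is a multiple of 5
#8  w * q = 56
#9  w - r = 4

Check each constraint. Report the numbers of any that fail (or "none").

Violated: 3, 6, and 9.

#1 |8 - 21| = 13 — holds.
#2 25 / 5 = 5, so 5 divides 25 — holds.
#3 w = 7, t = 25; 7 ≤ 25 (want >) — fails.
#4 p^2 + u^2 = 29^2 + 21^2 = 841 + 441 = 1282 — holds.
#5 r = 1 lies in [-1, 3] — holds.
#6 q + t = 8 + 25 = 33, not 32 — fails.
#7 25 / 5 = 5, so 5 divides 25 — holds.
#8 w * q = 7 * 8 = 56 — holds.
#9 w - r = 7 - 1 = 6, not 4 — fails.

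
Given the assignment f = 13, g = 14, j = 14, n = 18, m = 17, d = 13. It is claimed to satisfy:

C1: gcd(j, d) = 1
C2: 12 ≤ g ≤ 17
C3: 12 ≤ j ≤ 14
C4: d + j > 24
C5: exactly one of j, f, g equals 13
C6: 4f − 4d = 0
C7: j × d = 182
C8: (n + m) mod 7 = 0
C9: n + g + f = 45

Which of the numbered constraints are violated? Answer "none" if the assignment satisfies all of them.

C1: gcd(14, 13) = 1 — OK.
C2: g = 14 lies in [12, 17] — OK.
C3: j = 14 lies in [12, 14] — OK.
C4: d + j = 13 + 14 = 27; 27 > 24 — OK.
C5: j=14, f=13, g=14; 1 of them equals 13 — OK.
C6: 4f − 4d = 4(13) − 4(13) = 0 — OK.
C7: j × d = 14 × 13 = 182 — OK.
C8: n + m = 35; 35 mod 7 = 0 — OK.
C9: n + g + f = 18 + 14 + 13 = 45 — OK.

Yes — all constraints hold.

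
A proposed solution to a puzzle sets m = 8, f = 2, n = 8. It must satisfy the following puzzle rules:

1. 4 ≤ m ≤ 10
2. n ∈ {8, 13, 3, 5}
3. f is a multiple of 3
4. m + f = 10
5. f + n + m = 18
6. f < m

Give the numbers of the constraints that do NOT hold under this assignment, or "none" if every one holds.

No — constraint 3 is not satisfied.

1. m = 8 lies in [4, 10] — holds.
2. n = 8 is in {8, 13, 3, 5} — holds.
3. 2 = 3×0 + 2, so 3 does not divide 2 — does not hold.
4. m + f = 8 + 2 = 10 — holds.
5. f + n + m = 2 + 8 + 8 = 18 — holds.
6. f = 2, m = 8; 2 < 8 — holds.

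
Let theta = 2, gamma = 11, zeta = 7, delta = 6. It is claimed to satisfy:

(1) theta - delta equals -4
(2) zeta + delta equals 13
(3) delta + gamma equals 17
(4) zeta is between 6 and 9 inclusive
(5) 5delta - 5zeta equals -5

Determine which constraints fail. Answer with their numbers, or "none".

(1) theta - delta = 2 - 6 = -4 — holds.
(2) zeta + delta = 7 + 6 = 13 — holds.
(3) delta + gamma = 6 + 11 = 17 — holds.
(4) zeta = 7 lies in [6, 9] — holds.
(5) 5delta - 5zeta = 5(6) - 5(7) = -5 — holds.

Yes — all constraints hold.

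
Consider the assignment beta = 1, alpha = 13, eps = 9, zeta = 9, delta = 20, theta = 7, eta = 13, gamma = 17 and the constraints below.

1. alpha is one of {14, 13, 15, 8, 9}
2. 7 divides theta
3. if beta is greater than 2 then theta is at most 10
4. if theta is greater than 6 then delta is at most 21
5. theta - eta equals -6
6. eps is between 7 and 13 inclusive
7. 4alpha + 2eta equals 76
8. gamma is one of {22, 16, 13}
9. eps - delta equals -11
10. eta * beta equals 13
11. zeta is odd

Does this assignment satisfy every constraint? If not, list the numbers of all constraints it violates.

The assignment fails constraints 7, 8.

1. alpha = 13 is in {14, 13, 15, 8, 9}  ✓
2. 7 / 7 = 1, so 7 divides 7  ✓
3. beta = 1, not > 2; antecedent false, conditional vacuously true  ✓
4. theta = 7 > 6, so we need delta ≤ 21; delta = 20 ≤ 21  ✓
5. theta - eta = 7 - 13 = -6  ✓
6. eps = 9 lies in [7, 13]  ✓
7. 4alpha + 2eta = 4(13) + 2(13) = 78, not 76  ✗
8. gamma = 17 is not in {22, 16, 13}  ✗
9. eps - delta = 9 - 20 = -11  ✓
10. eta * beta = 13 * 1 = 13  ✓
11. zeta = 9 is odd  ✓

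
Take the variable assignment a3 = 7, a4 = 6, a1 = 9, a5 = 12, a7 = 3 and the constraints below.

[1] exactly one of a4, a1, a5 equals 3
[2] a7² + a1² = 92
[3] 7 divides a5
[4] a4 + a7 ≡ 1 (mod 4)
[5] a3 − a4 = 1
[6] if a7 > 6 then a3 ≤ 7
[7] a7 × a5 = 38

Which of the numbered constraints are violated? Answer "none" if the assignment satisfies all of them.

[1] a4=6, a1=9, a5=12; 0 of them equal 3, not exactly one  FAIL
[2] a7² + a1² = 3² + 9² = 9 + 81 = 90, not 92  FAIL
[3] 12 = 7×1 + 5, so 7 does not divide 12  FAIL
[4] a4 + a7 = 9; 9 mod 4 = 1  OK
[5] a3 − a4 = 7 − 6 = 1  OK
[6] a7 = 3, not > 6; antecedent false, conditional vacuously true  OK
[7] a7 × a5 = 3 × 12 = 36, not 38  FAIL

Constraints 1, 2, 3, and 7 are violated.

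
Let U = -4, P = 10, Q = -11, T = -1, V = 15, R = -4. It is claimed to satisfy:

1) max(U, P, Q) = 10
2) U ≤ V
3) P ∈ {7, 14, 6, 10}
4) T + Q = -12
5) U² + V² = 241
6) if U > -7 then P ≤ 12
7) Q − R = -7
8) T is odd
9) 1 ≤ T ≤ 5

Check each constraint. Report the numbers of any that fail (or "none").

1) max(-4, 10, -11) = 10 — OK.
2) U = -4, V = 15; -4 ≤ 15 — OK.
3) P = 10 is in {7, 14, 6, 10} — OK.
4) T + Q = -1 + (-11) = -12 — OK.
5) U² + V² = (-4)² + 15² = 16 + 225 = 241 — OK.
6) U = -4 > -7, so we need P ≤ 12; P = 10 ≤ 12 — OK.
7) Q − R = -11 − (-4) = -7 — OK.
8) T = -1 is odd — OK.
9) T = -1 is outside [1, 5] — violated.

The assignment fails constraint 9.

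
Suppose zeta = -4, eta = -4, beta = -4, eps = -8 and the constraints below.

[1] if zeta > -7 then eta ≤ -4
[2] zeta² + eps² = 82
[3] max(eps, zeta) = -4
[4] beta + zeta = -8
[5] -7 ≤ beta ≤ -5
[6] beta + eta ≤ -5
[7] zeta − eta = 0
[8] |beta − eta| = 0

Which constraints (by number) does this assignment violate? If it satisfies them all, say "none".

No — constraints 2 and 5 are not satisfied.

[1] zeta = -4 > -7, so we need eta ≤ -4; eta = -4 ≤ -4 — holds.
[2] zeta² + eps² = (-4)² + (-8)² = 16 + 64 = 80, not 82 — does not hold.
[3] max(-8, -4) = -4 — holds.
[4] beta + zeta = -4 + (-4) = -8 — holds.
[5] beta = -4 is outside [-7, -5] — does not hold.
[6] beta + eta = -4 + (-4) = -8; -8 ≤ -5 — holds.
[7] zeta − eta = -4 − (-4) = 0 — holds.
[8] |-4 − (-4)| = 0 — holds.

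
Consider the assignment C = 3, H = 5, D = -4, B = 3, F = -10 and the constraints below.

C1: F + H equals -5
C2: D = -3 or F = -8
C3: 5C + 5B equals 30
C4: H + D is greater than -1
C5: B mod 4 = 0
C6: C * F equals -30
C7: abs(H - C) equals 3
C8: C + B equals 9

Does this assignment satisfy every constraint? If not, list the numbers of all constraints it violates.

C1: F + H = -10 + 5 = -5 — holds.
C2: D = -4 ≠ -3 and F = -10 ≠ -8; both disjuncts false — does not hold.
C3: 5C + 5B = 5(3) + 5(3) = 30 — holds.
C4: H + D = 5 + (-4) = 1; 1 > -1 — holds.
C5: 3 mod 4 = 3, not 0 — does not hold.
C6: C * F = 3 * (-10) = -30 — holds.
C7: abs(5 - 3) = 2, not 3 — does not hold.
C8: C + B = 3 + 3 = 6, not 9 — does not hold.

The assignment fails constraints 2, 5, 7, and 8.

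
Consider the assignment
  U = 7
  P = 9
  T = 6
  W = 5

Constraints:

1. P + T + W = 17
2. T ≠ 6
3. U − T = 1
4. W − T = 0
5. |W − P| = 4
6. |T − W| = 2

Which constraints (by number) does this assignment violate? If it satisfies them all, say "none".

1. P + T + W = 9 + 6 + 5 = 20, not 17  FAIL
2. T = 6, but 6 is required to differ  FAIL
3. U − T = 7 − 6 = 1  OK
4. W − T = 5 − 6 = -1, not 0  FAIL
5. |5 − 9| = 4  OK
6. |6 − 5| = 1, not 2  FAIL

The assignment fails constraints 1, 2, 4, 6.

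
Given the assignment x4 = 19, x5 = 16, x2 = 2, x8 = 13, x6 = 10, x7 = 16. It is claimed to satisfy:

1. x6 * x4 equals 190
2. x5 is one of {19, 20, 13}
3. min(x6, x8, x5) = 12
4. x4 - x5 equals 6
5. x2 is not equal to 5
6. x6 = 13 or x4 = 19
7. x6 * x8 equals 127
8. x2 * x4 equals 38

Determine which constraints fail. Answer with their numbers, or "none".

Constraints 2, 3, 4, and 7 do not hold.

1. x6 * x4 = 10 * 19 = 190 — satisfied.
2. x5 = 16 is not in {19, 20, 13} — violated.
3. min(10, 13, 16) = 10, not 12 — violated.
4. x4 - x5 = 19 - 16 = 3, not 6 — violated.
5. x2 = 2, and 2 ≠ 5 — satisfied.
6. x6 = 10 ≠ 13, but x4 = 19 = 19 (second disjunct) — satisfied.
7. x6 * x8 = 10 * 13 = 130, not 127 — violated.
8. x2 * x4 = 2 * 19 = 38 — satisfied.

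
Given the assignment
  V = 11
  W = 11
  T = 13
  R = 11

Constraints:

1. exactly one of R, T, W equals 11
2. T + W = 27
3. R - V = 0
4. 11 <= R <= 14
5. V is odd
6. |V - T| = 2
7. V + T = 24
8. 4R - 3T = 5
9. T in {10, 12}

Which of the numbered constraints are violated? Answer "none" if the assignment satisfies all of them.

1. R=11, T=13, W=11; 2 of them equal 11, not exactly one — does not hold.
2. T + W = 13 + 11 = 24, not 27 — does not hold.
3. R - V = 11 - 11 = 0 — holds.
4. R = 11 lies in [11, 14] — holds.
5. V = 11 is odd — holds.
6. |11 - 13| = 2 — holds.
7. V + T = 11 + 13 = 24 — holds.
8. 4R - 3T = 4(11) - 3(13) = 5 — holds.
9. T = 13 is not in {10, 12} — does not hold.

Constraints 1, 2, and 9 are violated.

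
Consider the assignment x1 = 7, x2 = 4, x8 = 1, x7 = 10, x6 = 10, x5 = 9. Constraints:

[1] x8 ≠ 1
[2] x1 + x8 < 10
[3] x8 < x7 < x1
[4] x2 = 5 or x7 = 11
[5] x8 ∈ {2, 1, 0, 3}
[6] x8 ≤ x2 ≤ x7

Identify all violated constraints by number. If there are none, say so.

Constraints 1, 3, 4 are violated.

[1] x8 = 1, but 1 is required to differ  no
[2] x1 + x8 = 7 + 1 = 8; 8 < 10  yes
[3] values 1, 10, 7; x7 = 10 is not < x1 = 7  no
[4] x2 = 4 ≠ 5 and x7 = 10 ≠ 11; both disjuncts false  no
[5] x8 = 1 is in {2, 1, 0, 3}  yes
[6] values 1 ≤ 4 ≤ 10  yes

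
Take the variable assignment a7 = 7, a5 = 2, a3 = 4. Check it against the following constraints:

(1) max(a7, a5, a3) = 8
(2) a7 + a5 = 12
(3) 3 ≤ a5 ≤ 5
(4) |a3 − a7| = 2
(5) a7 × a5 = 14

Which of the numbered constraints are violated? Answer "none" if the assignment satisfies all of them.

(1) max(7, 2, 4) = 7, not 8 — does not hold.
(2) a7 + a5 = 7 + 2 = 9, not 12 — does not hold.
(3) a5 = 2 is outside [3, 5] — does not hold.
(4) |4 − 7| = 3, not 2 — does not hold.
(5) a7 × a5 = 7 × 2 = 14 — holds.

No — constraints 1, 2, 3, and 4 are not satisfied.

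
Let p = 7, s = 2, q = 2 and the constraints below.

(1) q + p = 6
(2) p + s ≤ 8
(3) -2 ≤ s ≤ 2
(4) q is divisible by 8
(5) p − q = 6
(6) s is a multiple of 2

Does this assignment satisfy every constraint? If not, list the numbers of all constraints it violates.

(1) q + p = 2 + 7 = 9, not 6 — fails.
(2) p + s = 7 + 2 = 9; 9 > 8, bound 8 not met — fails.
(3) s = 2 lies in [-2, 2] — holds.
(4) 2 = 8×0 + 2, so 8 does not divide 2 — fails.
(5) p − q = 7 − 2 = 5, not 6 — fails.
(6) 2 / 2 = 1, so 2 divides 2 — holds.

Violated: 1, 2, 4, 5.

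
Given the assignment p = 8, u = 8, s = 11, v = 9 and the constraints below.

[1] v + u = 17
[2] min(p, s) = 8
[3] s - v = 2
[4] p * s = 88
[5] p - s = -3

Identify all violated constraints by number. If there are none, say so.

[1] v + u = 9 + 8 = 17 — holds.
[2] min(8, 11) = 8 — holds.
[3] s - v = 11 - 9 = 2 — holds.
[4] p * s = 8 * 11 = 88 — holds.
[5] p - s = 8 - 11 = -3 — holds.

No violations.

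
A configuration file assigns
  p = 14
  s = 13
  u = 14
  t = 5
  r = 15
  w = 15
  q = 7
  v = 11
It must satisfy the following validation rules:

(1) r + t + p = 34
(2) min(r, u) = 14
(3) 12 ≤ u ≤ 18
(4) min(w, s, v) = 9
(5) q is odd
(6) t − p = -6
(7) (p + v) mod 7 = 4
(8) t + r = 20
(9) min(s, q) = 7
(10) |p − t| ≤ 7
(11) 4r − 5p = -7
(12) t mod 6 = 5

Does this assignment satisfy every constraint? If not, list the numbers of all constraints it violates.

(1) r + t + p = 15 + 5 + 14 = 34  true
(2) min(15, 14) = 14  true
(3) u = 14 lies in [12, 18]  true
(4) min(15, 13, 11) = 11, not 9  false
(5) q = 7 is odd  true
(6) t − p = 5 − 14 = -9, not -6  false
(7) p + v = 25; 25 mod 7 = 4  true
(8) t + r = 5 + 15 = 20  true
(9) min(13, 7) = 7  true
(10) |14 − 5| = 9; 9 > 7, exceeds bound 7  false
(11) 4r − 5p = 4(15) − 5(14) = -10, not -7  false
(12) 5 mod 6 = 5  true

Violated: 4, 6, 10, 11.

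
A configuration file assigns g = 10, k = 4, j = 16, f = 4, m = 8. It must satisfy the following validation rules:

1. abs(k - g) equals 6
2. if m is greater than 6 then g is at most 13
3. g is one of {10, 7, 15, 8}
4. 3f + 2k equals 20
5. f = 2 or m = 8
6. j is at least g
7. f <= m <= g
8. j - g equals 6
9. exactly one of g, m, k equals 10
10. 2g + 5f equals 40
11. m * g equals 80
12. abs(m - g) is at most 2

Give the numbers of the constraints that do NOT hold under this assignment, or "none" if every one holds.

1. abs(4 - 10) = 6  holds
2. m = 8 > 6, so we need g ≤ 13; g = 10 ≤ 13  holds
3. g = 10 is in {10, 7, 15, 8}  holds
4. 3f + 2k = 3(4) + 2(4) = 20  holds
5. f = 4 ≠ 2, but m = 8 = 8 (second disjunct)  holds
6. j = 16, g = 10; 16 ≥ 10  holds
7. values 4 <= 8 <= 10  holds
8. j - g = 16 - 10 = 6  holds
9. g=10, m=8, k=4; 1 of them equals 10  holds
10. 2g + 5f = 2(10) + 5(4) = 40  holds
11. m * g = 8 * 10 = 80  holds
12. abs(8 - 10) = 2; 2 ≤ 2  holds

The assignment satisfies every constraint.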